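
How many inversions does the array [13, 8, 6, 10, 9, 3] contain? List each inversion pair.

Finding inversions in [13, 8, 6, 10, 9, 3]:

(0, 1): arr[0]=13 > arr[1]=8
(0, 2): arr[0]=13 > arr[2]=6
(0, 3): arr[0]=13 > arr[3]=10
(0, 4): arr[0]=13 > arr[4]=9
(0, 5): arr[0]=13 > arr[5]=3
(1, 2): arr[1]=8 > arr[2]=6
(1, 5): arr[1]=8 > arr[5]=3
(2, 5): arr[2]=6 > arr[5]=3
(3, 4): arr[3]=10 > arr[4]=9
(3, 5): arr[3]=10 > arr[5]=3
(4, 5): arr[4]=9 > arr[5]=3

Total inversions: 11

The array has 11 inversion(s): (0,1), (0,2), (0,3), (0,4), (0,5), (1,2), (1,5), (2,5), (3,4), (3,5), (4,5). Each pair (i,j) satisfies i < j and arr[i] > arr[j].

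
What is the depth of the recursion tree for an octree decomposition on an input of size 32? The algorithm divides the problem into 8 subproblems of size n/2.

For divide and conquer with division factor 2:

Problem sizes at each level:
Level 0: 32
Level 1: 16
Level 2: 8
Level 3: 4
Level 4: 2
Level 5: 1

The root is level 0 and the size-1 base case is level 5 (the tree spans levels 0 through 5, i.e. 6 levels counting the root), so the depth is the number of divisions: log_2(32) = 5

The recursion tree depth is log_2(32) = 5. At each level, the problem size is divided by 2, so it takes 5 divisions to reduce to a base case of size 1. The algorithm makes 8 recursive calls at each level.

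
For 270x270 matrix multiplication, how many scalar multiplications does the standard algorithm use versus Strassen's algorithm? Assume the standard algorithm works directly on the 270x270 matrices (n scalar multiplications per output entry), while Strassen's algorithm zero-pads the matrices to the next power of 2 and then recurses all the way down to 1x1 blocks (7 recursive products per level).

Matrix multiplication for 270x270 matrices:

Strassen's algorithm requires power-of-2 dimensions. Pad 270x270 to 512x512 (next power of 2).

Standard algorithm: 270^3 = 19683000 multiplications
Strassen's algorithm: 7^(log2(512)) = 7^9 = 40353607 multiplications
Difference: 19683000 - 40353607 = -20670607 (Strassen uses MORE here due to padding overhead — for small or just-over-power-of-2 n, padding can outweigh the per-level savings)

Standard: 19683000 multiplications (270^3). Strassen: 40353607 multiplications (7^9, after padding to 512x512). Strassen reduces 8 recursive multiplications to 7 at each level.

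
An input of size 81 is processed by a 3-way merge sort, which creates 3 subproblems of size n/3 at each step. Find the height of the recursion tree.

For divide and conquer with division factor 3:

Problem sizes at each level:
Level 0: 81
Level 1: 27
Level 2: 9
Level 3: 3
Level 4: 1

The root is level 0 and the size-1 base case is level 4 (the tree spans levels 0 through 4, i.e. 5 levels counting the root), so the depth is the number of divisions: log_3(81) = 4

The recursion tree depth is log_3(81) = 4. At each level, the problem size is divided by 3, so it takes 4 divisions to reduce to a base case of size 1. The algorithm makes 3 recursive calls at each level.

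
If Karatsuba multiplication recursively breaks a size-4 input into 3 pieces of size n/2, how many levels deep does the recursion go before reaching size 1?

For divide and conquer with division factor 2:

Problem sizes at each level:
Level 0: 4
Level 1: 2
Level 2: 1

The root is level 0 and the size-1 base case is level 2 (the tree spans levels 0 through 2, i.e. 3 levels counting the root), so the depth is the number of divisions: log_2(4) = 2

The recursion tree depth is log_2(4) = 2. At each level, the problem size is divided by 2, so it takes 2 divisions to reduce to a base case of size 1. The algorithm makes 3 recursive calls at each level.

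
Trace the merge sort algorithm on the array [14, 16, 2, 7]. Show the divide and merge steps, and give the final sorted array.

Merge sort trace:

Split: [14, 16, 2, 7] -> [14, 16] and [2, 7]
  Split: [14, 16] -> [14] and [16]
  Merge: [14] + [16] -> [14, 16]
  Split: [2, 7] -> [2] and [7]
  Merge: [2] + [7] -> [2, 7]
Merge: [14, 16] + [2, 7] -> [2, 7, 14, 16]

Final sorted array: [2, 7, 14, 16]

The merge sort proceeds by recursively splitting the array and merging sorted halves.
After all merges, the sorted array is [2, 7, 14, 16].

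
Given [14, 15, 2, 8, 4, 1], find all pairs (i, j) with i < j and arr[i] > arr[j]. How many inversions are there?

Finding inversions in [14, 15, 2, 8, 4, 1]:

(0, 2): arr[0]=14 > arr[2]=2
(0, 3): arr[0]=14 > arr[3]=8
(0, 4): arr[0]=14 > arr[4]=4
(0, 5): arr[0]=14 > arr[5]=1
(1, 2): arr[1]=15 > arr[2]=2
(1, 3): arr[1]=15 > arr[3]=8
(1, 4): arr[1]=15 > arr[4]=4
(1, 5): arr[1]=15 > arr[5]=1
(2, 5): arr[2]=2 > arr[5]=1
(3, 4): arr[3]=8 > arr[4]=4
(3, 5): arr[3]=8 > arr[5]=1
(4, 5): arr[4]=4 > arr[5]=1

Total inversions: 12

The array has 12 inversion(s): (0,2), (0,3), (0,4), (0,5), (1,2), (1,3), (1,4), (1,5), (2,5), (3,4), (3,5), (4,5). Each pair (i,j) satisfies i < j and arr[i] > arr[j].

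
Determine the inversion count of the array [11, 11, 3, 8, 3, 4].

Finding inversions in [11, 11, 3, 8, 3, 4]:

(0, 2): arr[0]=11 > arr[2]=3
(0, 3): arr[0]=11 > arr[3]=8
(0, 4): arr[0]=11 > arr[4]=3
(0, 5): arr[0]=11 > arr[5]=4
(1, 2): arr[1]=11 > arr[2]=3
(1, 3): arr[1]=11 > arr[3]=8
(1, 4): arr[1]=11 > arr[4]=3
(1, 5): arr[1]=11 > arr[5]=4
(3, 4): arr[3]=8 > arr[4]=3
(3, 5): arr[3]=8 > arr[5]=4

Total inversions: 10

The array has 10 inversion(s): (0,2), (0,3), (0,4), (0,5), (1,2), (1,3), (1,4), (1,5), (3,4), (3,5). Each pair (i,j) satisfies i < j and arr[i] > arr[j].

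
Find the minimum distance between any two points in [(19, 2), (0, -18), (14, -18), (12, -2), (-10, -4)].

Computing all pairwise distances among 5 points:

d((19, 2), (0, -18)) = 27.5862
d((19, 2), (14, -18)) = 20.6155
d((19, 2), (12, -2)) = 8.0623 <-- minimum
d((19, 2), (-10, -4)) = 29.6142
d((0, -18), (14, -18)) = 14.0
d((0, -18), (12, -2)) = 20.0
d((0, -18), (-10, -4)) = 17.2047
d((14, -18), (12, -2)) = 16.1245
d((14, -18), (-10, -4)) = 27.7849
d((12, -2), (-10, -4)) = 22.0907

Closest pair: (19, 2) and (12, -2) with distance 8.0623

The closest pair is (19, 2) and (12, -2) with Euclidean distance 8.0623. For 5 points, brute-force pairwise comparison is shown above. For large n, the divide-and-conquer algorithm (sort by x, recurse on halves, check the dividing strip) achieves O(n log n).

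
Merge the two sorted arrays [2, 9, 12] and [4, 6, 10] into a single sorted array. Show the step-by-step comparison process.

Merging process:

Compare 2 vs 4: take 2 from left. Merged: [2]
Compare 9 vs 4: take 4 from right. Merged: [2, 4]
Compare 9 vs 6: take 6 from right. Merged: [2, 4, 6]
Compare 9 vs 10: take 9 from left. Merged: [2, 4, 6, 9]
Compare 12 vs 10: take 10 from right. Merged: [2, 4, 6, 9, 10]
Append remaining from left: [12]. Merged: [2, 4, 6, 9, 10, 12]

Final merged array: [2, 4, 6, 9, 10, 12]
Total comparisons: 5

The merged array is [2, 4, 6, 9, 10, 12], requiring 5 comparisons. The merge step runs in O(n) time where n is the total number of elements.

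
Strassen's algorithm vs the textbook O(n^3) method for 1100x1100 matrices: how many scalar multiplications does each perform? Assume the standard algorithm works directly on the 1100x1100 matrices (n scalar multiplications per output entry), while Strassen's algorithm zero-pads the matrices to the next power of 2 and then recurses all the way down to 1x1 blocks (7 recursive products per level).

Matrix multiplication for 1100x1100 matrices:

Strassen's algorithm requires power-of-2 dimensions. Pad 1100x1100 to 2048x2048 (next power of 2).

Standard algorithm: 1100^3 = 1331000000 multiplications
Strassen's algorithm: 7^(log2(2048)) = 7^11 = 1977326743 multiplications
Difference: 1331000000 - 1977326743 = -646326743 (Strassen uses MORE here due to padding overhead — for small or just-over-power-of-2 n, padding can outweigh the per-level savings)

Standard: 1331000000 multiplications (1100^3). Strassen: 1977326743 multiplications (7^11, after padding to 2048x2048). Strassen reduces 8 recursive multiplications to 7 at each level.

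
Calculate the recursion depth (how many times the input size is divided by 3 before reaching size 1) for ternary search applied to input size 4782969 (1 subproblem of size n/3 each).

For divide and conquer with division factor 3:

Problem sizes at each level:
Level 0: 4782969
Level 1: 1594323
Level 2: 531441
Level 3: 177147
Level 4: 59049
Level 5: 19683
Level 6: 6561
Level 7: 2187
Level 8: 729
Level 9: 243
Level 10: 81
Level 11: 27
Level 12: 9
Level 13: 3
Level 14: 1

The root is level 0 and the size-1 base case is level 14 (the tree spans levels 0 through 14, i.e. 15 levels counting the root), so the depth is the number of divisions: log_3(4782969) = 14

The recursion tree depth is log_3(4782969) = 14. At each level, the problem size is divided by 3, so it takes 14 divisions to reduce to a base case of size 1. The algorithm makes 1 recursive call at each level.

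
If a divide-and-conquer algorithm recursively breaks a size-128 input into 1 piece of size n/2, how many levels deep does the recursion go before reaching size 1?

For divide and conquer with division factor 2:

Problem sizes at each level:
Level 0: 128
Level 1: 64
Level 2: 32
Level 3: 16
Level 4: 8
Level 5: 4
Level 6: 2
Level 7: 1

The root is level 0 and the size-1 base case is level 7 (the tree spans levels 0 through 7, i.e. 8 levels counting the root), so the depth is the number of divisions: log_2(128) = 7

The recursion tree depth is log_2(128) = 7. At each level, the problem size is divided by 2, so it takes 7 divisions to reduce to a base case of size 1. The algorithm makes 1 recursive call at each level.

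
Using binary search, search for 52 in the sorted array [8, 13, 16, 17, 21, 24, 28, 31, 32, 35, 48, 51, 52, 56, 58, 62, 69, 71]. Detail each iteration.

Binary search for 52 in [8, 13, 16, 17, 21, 24, 28, 31, 32, 35, 48, 51, 52, 56, 58, 62, 69, 71]:

lo=0, hi=17, mid=8, arr[mid]=32 -> 32 < 52, search right half
lo=9, hi=17, mid=13, arr[mid]=56 -> 56 > 52, search left half
lo=9, hi=12, mid=10, arr[mid]=48 -> 48 < 52, search right half
lo=11, hi=12, mid=11, arr[mid]=51 -> 51 < 52, search right half
lo=12, hi=12, mid=12, arr[mid]=52 -> Found target at index 12!

Binary search finds 52 at index 12 after 5 comparisons. The search repeatedly halves the search space by comparing with the middle element.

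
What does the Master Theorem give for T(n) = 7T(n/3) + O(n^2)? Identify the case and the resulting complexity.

Master Theorem for T(n) = 7T(n/3) + O(n^2):

a = 7, b = 3, c = 2
log_b(a) = log_3(7) = 1.7712

Case 3: c = 2 > log_3(7) = 1.7712
T(n) = O(n^2) = O(n^2)

For T(n) = 7T(n/3) + O(n^2): log_3(7) = 1.7712. This is Case 3 of the Master Theorem (c > log_b(a), work dominated by root), giving O(n^2).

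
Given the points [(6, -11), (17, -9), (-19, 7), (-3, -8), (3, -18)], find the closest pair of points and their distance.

Computing all pairwise distances among 5 points:

d((6, -11), (17, -9)) = 11.1803
d((6, -11), (-19, 7)) = 30.8058
d((6, -11), (-3, -8)) = 9.4868
d((6, -11), (3, -18)) = 7.6158 <-- minimum
d((17, -9), (-19, 7)) = 39.3954
d((17, -9), (-3, -8)) = 20.025
d((17, -9), (3, -18)) = 16.6433
d((-19, 7), (-3, -8)) = 21.9317
d((-19, 7), (3, -18)) = 33.3017
d((-3, -8), (3, -18)) = 11.6619

Closest pair: (6, -11) and (3, -18) with distance 7.6158

The closest pair is (6, -11) and (3, -18) with Euclidean distance 7.6158. For 5 points, brute-force pairwise comparison is shown above. For large n, the divide-and-conquer algorithm (sort by x, recurse on halves, check the dividing strip) achieves O(n log n).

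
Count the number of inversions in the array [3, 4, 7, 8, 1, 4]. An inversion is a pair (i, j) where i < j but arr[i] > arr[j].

Finding inversions in [3, 4, 7, 8, 1, 4]:

(0, 4): arr[0]=3 > arr[4]=1
(1, 4): arr[1]=4 > arr[4]=1
(2, 4): arr[2]=7 > arr[4]=1
(2, 5): arr[2]=7 > arr[5]=4
(3, 4): arr[3]=8 > arr[4]=1
(3, 5): arr[3]=8 > arr[5]=4

Total inversions: 6

The array has 6 inversion(s): (0,4), (1,4), (2,4), (2,5), (3,4), (3,5). Each pair (i,j) satisfies i < j and arr[i] > arr[j].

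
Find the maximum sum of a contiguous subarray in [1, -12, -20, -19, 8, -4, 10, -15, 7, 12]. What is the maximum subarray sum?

Using Kadane's algorithm on [1, -12, -20, -19, 8, -4, 10, -15, 7, 12]:

Scanning through the array:
Position 1 (value -12): max_ending_here = -11, max_so_far = 1
Position 2 (value -20): max_ending_here = -20, max_so_far = 1
Position 3 (value -19): max_ending_here = -19, max_so_far = 1
Position 4 (value 8): max_ending_here = 8, max_so_far = 8
Position 5 (value -4): max_ending_here = 4, max_so_far = 8
Position 6 (value 10): max_ending_here = 14, max_so_far = 14
Position 7 (value -15): max_ending_here = -1, max_so_far = 14
Position 8 (value 7): max_ending_here = 7, max_so_far = 14
Position 9 (value 12): max_ending_here = 19, max_so_far = 19

Maximum subarray: [7, 12]
Maximum sum: 19

The maximum subarray is [7, 12] with sum 19. This subarray runs from index 8 to index 9.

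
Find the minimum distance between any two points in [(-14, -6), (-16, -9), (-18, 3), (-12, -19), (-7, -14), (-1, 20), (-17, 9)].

Computing all pairwise distances among 7 points:

d((-14, -6), (-16, -9)) = 3.6056 <-- minimum
d((-14, -6), (-18, 3)) = 9.8489
d((-14, -6), (-12, -19)) = 13.1529
d((-14, -6), (-7, -14)) = 10.6301
d((-14, -6), (-1, 20)) = 29.0689
d((-14, -6), (-17, 9)) = 15.2971
d((-16, -9), (-18, 3)) = 12.1655
d((-16, -9), (-12, -19)) = 10.7703
d((-16, -9), (-7, -14)) = 10.2956
d((-16, -9), (-1, 20)) = 32.6497
d((-16, -9), (-17, 9)) = 18.0278
d((-18, 3), (-12, -19)) = 22.8035
d((-18, 3), (-7, -14)) = 20.2485
d((-18, 3), (-1, 20)) = 24.0416
d((-18, 3), (-17, 9)) = 6.0828
d((-12, -19), (-7, -14)) = 7.0711
d((-12, -19), (-1, 20)) = 40.5216
d((-12, -19), (-17, 9)) = 28.4429
d((-7, -14), (-1, 20)) = 34.5254
d((-7, -14), (-17, 9)) = 25.0799
d((-1, 20), (-17, 9)) = 19.4165

Closest pair: (-14, -6) and (-16, -9) with distance 3.6056

The closest pair is (-14, -6) and (-16, -9) with Euclidean distance 3.6056. For 7 points, brute-force pairwise comparison is shown above. For large n, the divide-and-conquer algorithm (sort by x, recurse on halves, check the dividing strip) achieves O(n log n).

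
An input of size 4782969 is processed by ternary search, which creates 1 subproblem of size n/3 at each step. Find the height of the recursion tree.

For divide and conquer with division factor 3:

Problem sizes at each level:
Level 0: 4782969
Level 1: 1594323
Level 2: 531441
Level 3: 177147
Level 4: 59049
Level 5: 19683
Level 6: 6561
Level 7: 2187
Level 8: 729
Level 9: 243
Level 10: 81
Level 11: 27
Level 12: 9
Level 13: 3
Level 14: 1

The root is level 0 and the size-1 base case is level 14 (the tree spans levels 0 through 14, i.e. 15 levels counting the root), so the depth is the number of divisions: log_3(4782969) = 14

The recursion tree depth is log_3(4782969) = 14. At each level, the problem size is divided by 3, so it takes 14 divisions to reduce to a base case of size 1. The algorithm makes 1 recursive call at each level.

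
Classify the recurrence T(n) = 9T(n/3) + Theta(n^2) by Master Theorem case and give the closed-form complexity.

Master Theorem for T(n) = 9T(n/3) + O(n^2):

a = 9, b = 3, c = 2
log_b(a) = log_3(9) = 2.0000

Case 2: c = 2 = log_3(9) = 2.0000
T(n) = O(n^2 log n) = O(n^2 log n)

For T(n) = 9T(n/3) + O(n^2): log_3(9) = 2.0000. This is Case 2 of the Master Theorem (c = log_b(a), equal work at all levels), giving O(n^2 log n).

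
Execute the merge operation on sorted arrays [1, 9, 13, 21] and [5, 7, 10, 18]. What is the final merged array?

Merging process:

Compare 1 vs 5: take 1 from left. Merged: [1]
Compare 9 vs 5: take 5 from right. Merged: [1, 5]
Compare 9 vs 7: take 7 from right. Merged: [1, 5, 7]
Compare 9 vs 10: take 9 from left. Merged: [1, 5, 7, 9]
Compare 13 vs 10: take 10 from right. Merged: [1, 5, 7, 9, 10]
Compare 13 vs 18: take 13 from left. Merged: [1, 5, 7, 9, 10, 13]
Compare 21 vs 18: take 18 from right. Merged: [1, 5, 7, 9, 10, 13, 18]
Append remaining from left: [21]. Merged: [1, 5, 7, 9, 10, 13, 18, 21]

Final merged array: [1, 5, 7, 9, 10, 13, 18, 21]
Total comparisons: 7

The merged array is [1, 5, 7, 9, 10, 13, 18, 21], requiring 7 comparisons. The merge step runs in O(n) time where n is the total number of elements.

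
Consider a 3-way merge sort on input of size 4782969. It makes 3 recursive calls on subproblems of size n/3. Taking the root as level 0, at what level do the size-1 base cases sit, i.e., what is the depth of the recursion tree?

For divide and conquer with division factor 3:

Problem sizes at each level:
Level 0: 4782969
Level 1: 1594323
Level 2: 531441
Level 3: 177147
Level 4: 59049
Level 5: 19683
Level 6: 6561
Level 7: 2187
Level 8: 729
Level 9: 243
Level 10: 81
Level 11: 27
Level 12: 9
Level 13: 3
Level 14: 1

The root is level 0 and the size-1 base case is level 14 (the tree spans levels 0 through 14, i.e. 15 levels counting the root), so the depth is the number of divisions: log_3(4782969) = 14

The recursion tree depth is log_3(4782969) = 14. At each level, the problem size is divided by 3, so it takes 14 divisions to reduce to a base case of size 1. The algorithm makes 3 recursive calls at each level.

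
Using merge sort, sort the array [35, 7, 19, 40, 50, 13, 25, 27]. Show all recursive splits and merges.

Merge sort trace:

Split: [35, 7, 19, 40, 50, 13, 25, 27] -> [35, 7, 19, 40] and [50, 13, 25, 27]
  Split: [35, 7, 19, 40] -> [35, 7] and [19, 40]
    Split: [35, 7] -> [35] and [7]
    Merge: [35] + [7] -> [7, 35]
    Split: [19, 40] -> [19] and [40]
    Merge: [19] + [40] -> [19, 40]
  Merge: [7, 35] + [19, 40] -> [7, 19, 35, 40]
  Split: [50, 13, 25, 27] -> [50, 13] and [25, 27]
    Split: [50, 13] -> [50] and [13]
    Merge: [50] + [13] -> [13, 50]
    Split: [25, 27] -> [25] and [27]
    Merge: [25] + [27] -> [25, 27]
  Merge: [13, 50] + [25, 27] -> [13, 25, 27, 50]
Merge: [7, 19, 35, 40] + [13, 25, 27, 50] -> [7, 13, 19, 25, 27, 35, 40, 50]

Final sorted array: [7, 13, 19, 25, 27, 35, 40, 50]

The merge sort proceeds by recursively splitting the array and merging sorted halves.
After all merges, the sorted array is [7, 13, 19, 25, 27, 35, 40, 50].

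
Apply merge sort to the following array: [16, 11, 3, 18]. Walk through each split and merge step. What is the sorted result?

Merge sort trace:

Split: [16, 11, 3, 18] -> [16, 11] and [3, 18]
  Split: [16, 11] -> [16] and [11]
  Merge: [16] + [11] -> [11, 16]
  Split: [3, 18] -> [3] and [18]
  Merge: [3] + [18] -> [3, 18]
Merge: [11, 16] + [3, 18] -> [3, 11, 16, 18]

Final sorted array: [3, 11, 16, 18]

The merge sort proceeds by recursively splitting the array and merging sorted halves.
After all merges, the sorted array is [3, 11, 16, 18].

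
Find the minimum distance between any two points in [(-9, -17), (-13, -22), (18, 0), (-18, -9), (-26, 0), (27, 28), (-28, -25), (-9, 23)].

Computing all pairwise distances among 8 points:

d((-9, -17), (-13, -22)) = 6.4031 <-- minimum
d((-9, -17), (18, 0)) = 31.9061
d((-9, -17), (-18, -9)) = 12.0416
d((-9, -17), (-26, 0)) = 24.0416
d((-9, -17), (27, 28)) = 57.6281
d((-9, -17), (-28, -25)) = 20.6155
d((-9, -17), (-9, 23)) = 40.0
d((-13, -22), (18, 0)) = 38.0132
d((-13, -22), (-18, -9)) = 13.9284
d((-13, -22), (-26, 0)) = 25.5539
d((-13, -22), (27, 28)) = 64.0312
d((-13, -22), (-28, -25)) = 15.2971
d((-13, -22), (-9, 23)) = 45.1774
d((18, 0), (-18, -9)) = 37.108
d((18, 0), (-26, 0)) = 44.0
d((18, 0), (27, 28)) = 29.4109
d((18, 0), (-28, -25)) = 52.3546
d((18, 0), (-9, 23)) = 35.4683
d((-18, -9), (-26, 0)) = 12.0416
d((-18, -9), (27, 28)) = 58.258
d((-18, -9), (-28, -25)) = 18.868
d((-18, -9), (-9, 23)) = 33.2415
d((-26, 0), (27, 28)) = 59.9416
d((-26, 0), (-28, -25)) = 25.0799
d((-26, 0), (-9, 23)) = 28.6007
d((27, 28), (-28, -25)) = 76.3806
d((27, 28), (-9, 23)) = 36.3456
d((-28, -25), (-9, 23)) = 51.6236

Closest pair: (-9, -17) and (-13, -22) with distance 6.4031

The closest pair is (-9, -17) and (-13, -22) with Euclidean distance 6.4031. For 8 points, brute-force pairwise comparison is shown above. For large n, the divide-and-conquer algorithm (sort by x, recurse on halves, check the dividing strip) achieves O(n log n).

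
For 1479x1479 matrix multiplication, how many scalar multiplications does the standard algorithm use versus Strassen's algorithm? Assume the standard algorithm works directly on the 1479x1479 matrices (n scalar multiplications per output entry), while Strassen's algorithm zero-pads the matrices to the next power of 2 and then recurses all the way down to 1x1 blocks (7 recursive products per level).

Matrix multiplication for 1479x1479 matrices:

Strassen's algorithm requires power-of-2 dimensions. Pad 1479x1479 to 2048x2048 (next power of 2).

Standard algorithm: 1479^3 = 3235225239 multiplications
Strassen's algorithm: 7^(log2(2048)) = 7^11 = 1977326743 multiplications
Savings: 3235225239 - 1977326743 = 1257898496 multiplications

Standard: 3235225239 multiplications (1479^3). Strassen: 1977326743 multiplications (7^11, after padding to 2048x2048). Strassen reduces 8 recursive multiplications to 7 at each level.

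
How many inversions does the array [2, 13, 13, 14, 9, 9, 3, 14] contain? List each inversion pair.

Finding inversions in [2, 13, 13, 14, 9, 9, 3, 14]:

(1, 4): arr[1]=13 > arr[4]=9
(1, 5): arr[1]=13 > arr[5]=9
(1, 6): arr[1]=13 > arr[6]=3
(2, 4): arr[2]=13 > arr[4]=9
(2, 5): arr[2]=13 > arr[5]=9
(2, 6): arr[2]=13 > arr[6]=3
(3, 4): arr[3]=14 > arr[4]=9
(3, 5): arr[3]=14 > arr[5]=9
(3, 6): arr[3]=14 > arr[6]=3
(4, 6): arr[4]=9 > arr[6]=3
(5, 6): arr[5]=9 > arr[6]=3

Total inversions: 11

The array has 11 inversion(s): (1,4), (1,5), (1,6), (2,4), (2,5), (2,6), (3,4), (3,5), (3,6), (4,6), (5,6). Each pair (i,j) satisfies i < j and arr[i] > arr[j].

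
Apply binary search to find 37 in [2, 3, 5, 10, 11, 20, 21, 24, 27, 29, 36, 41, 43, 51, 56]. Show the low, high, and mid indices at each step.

Binary search for 37 in [2, 3, 5, 10, 11, 20, 21, 24, 27, 29, 36, 41, 43, 51, 56]:

lo=0, hi=14, mid=7, arr[mid]=24 -> 24 < 37, search right half
lo=8, hi=14, mid=11, arr[mid]=41 -> 41 > 37, search left half
lo=8, hi=10, mid=9, arr[mid]=29 -> 29 < 37, search right half
lo=10, hi=10, mid=10, arr[mid]=36 -> 36 < 37, search right half
lo=11 > hi=10, target 37 not found

Binary search determines that 37 is not in the array after 4 comparisons. The search space was exhausted without finding the target.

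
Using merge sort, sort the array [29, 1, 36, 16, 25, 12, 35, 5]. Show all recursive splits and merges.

Merge sort trace:

Split: [29, 1, 36, 16, 25, 12, 35, 5] -> [29, 1, 36, 16] and [25, 12, 35, 5]
  Split: [29, 1, 36, 16] -> [29, 1] and [36, 16]
    Split: [29, 1] -> [29] and [1]
    Merge: [29] + [1] -> [1, 29]
    Split: [36, 16] -> [36] and [16]
    Merge: [36] + [16] -> [16, 36]
  Merge: [1, 29] + [16, 36] -> [1, 16, 29, 36]
  Split: [25, 12, 35, 5] -> [25, 12] and [35, 5]
    Split: [25, 12] -> [25] and [12]
    Merge: [25] + [12] -> [12, 25]
    Split: [35, 5] -> [35] and [5]
    Merge: [35] + [5] -> [5, 35]
  Merge: [12, 25] + [5, 35] -> [5, 12, 25, 35]
Merge: [1, 16, 29, 36] + [5, 12, 25, 35] -> [1, 5, 12, 16, 25, 29, 35, 36]

Final sorted array: [1, 5, 12, 16, 25, 29, 35, 36]

The merge sort proceeds by recursively splitting the array and merging sorted halves.
After all merges, the sorted array is [1, 5, 12, 16, 25, 29, 35, 36].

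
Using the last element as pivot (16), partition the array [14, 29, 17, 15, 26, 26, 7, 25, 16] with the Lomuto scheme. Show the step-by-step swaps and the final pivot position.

Lomuto partition with pivot = 16:

Initial array: [14, 29, 17, 15, 26, 26, 7, 25, 16]

arr[0]=14 <= 16: swap with position 0, array becomes [14, 29, 17, 15, 26, 26, 7, 25, 16]
arr[1]=29 > 16: no swap
arr[2]=17 > 16: no swap
arr[3]=15 <= 16: swap with position 1, array becomes [14, 15, 17, 29, 26, 26, 7, 25, 16]
arr[4]=26 > 16: no swap
arr[5]=26 > 16: no swap
arr[6]=7 <= 16: swap with position 2, array becomes [14, 15, 7, 29, 26, 26, 17, 25, 16]
arr[7]=25 > 16: no swap

Place pivot at position 3: [14, 15, 7, 16, 26, 26, 17, 25, 29]
Pivot position: 3

After partitioning with pivot 16, the array becomes [14, 15, 7, 16, 26, 26, 17, 25, 29]. The pivot is placed at index 3. All elements to the left of the pivot are <= 16, and all elements to the right are > 16.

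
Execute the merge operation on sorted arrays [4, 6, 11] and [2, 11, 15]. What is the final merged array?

Merging process:

Compare 4 vs 2: take 2 from right. Merged: [2]
Compare 4 vs 11: take 4 from left. Merged: [2, 4]
Compare 6 vs 11: take 6 from left. Merged: [2, 4, 6]
Compare 11 vs 11: take 11 from left. Merged: [2, 4, 6, 11]
Append remaining from right: [11, 15]. Merged: [2, 4, 6, 11, 11, 15]

Final merged array: [2, 4, 6, 11, 11, 15]
Total comparisons: 4

The merged array is [2, 4, 6, 11, 11, 15], requiring 4 comparisons. The merge step runs in O(n) time where n is the total number of elements.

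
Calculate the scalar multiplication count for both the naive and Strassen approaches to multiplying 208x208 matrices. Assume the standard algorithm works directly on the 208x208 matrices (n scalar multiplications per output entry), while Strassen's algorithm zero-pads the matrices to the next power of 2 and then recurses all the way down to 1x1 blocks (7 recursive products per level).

Matrix multiplication for 208x208 matrices:

Strassen's algorithm requires power-of-2 dimensions. Pad 208x208 to 256x256 (next power of 2).

Standard algorithm: 208^3 = 8998912 multiplications
Strassen's algorithm: 7^(log2(256)) = 7^8 = 5764801 multiplications
Savings: 8998912 - 5764801 = 3234111 multiplications

Standard: 8998912 multiplications (208^3). Strassen: 5764801 multiplications (7^8, after padding to 256x256). Strassen reduces 8 recursive multiplications to 7 at each level.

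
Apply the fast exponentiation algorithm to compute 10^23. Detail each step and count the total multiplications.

Computing 10^23 by squaring (build up from 10^1; each line after the first costs one multiplication):

10^1 = 10
10^2 = (10^1)^2 = 10^2 = 100
10^4 = (10^2)^2 = 100^2 = 10000
10^5 = 10 * 10^4 = 10 * 10000 = 100000
10^10 = (10^5)^2 = 100000^2 = 10000000000
10^11 = 10 * 10^10 = 10 * 10000000000 = 100000000000
10^22 = (10^11)^2 = 100000000000^2 = 10000000000000000000000
10^23 = 10 * 10^22 = 10 * 10000000000000000000000 = 100000000000000000000000

Result: 100000000000000000000000
Multiplications needed: 7 (7 lines after 10^1)

10^23 = 100000000000000000000000. Using exponentiation by squaring, this requires 7 multiplications. The key idea: if the exponent is even, square the half-power; if odd, multiply by the base once.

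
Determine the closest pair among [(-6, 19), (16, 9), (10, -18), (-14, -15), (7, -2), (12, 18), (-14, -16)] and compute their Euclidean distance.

Computing all pairwise distances among 7 points:

d((-6, 19), (16, 9)) = 24.1661
d((-6, 19), (10, -18)) = 40.3113
d((-6, 19), (-14, -15)) = 34.9285
d((-6, 19), (7, -2)) = 24.6982
d((-6, 19), (12, 18)) = 18.0278
d((-6, 19), (-14, -16)) = 35.9026
d((16, 9), (10, -18)) = 27.6586
d((16, 9), (-14, -15)) = 38.4187
d((16, 9), (7, -2)) = 14.2127
d((16, 9), (12, 18)) = 9.8489
d((16, 9), (-14, -16)) = 39.0512
d((10, -18), (-14, -15)) = 24.1868
d((10, -18), (7, -2)) = 16.2788
d((10, -18), (12, 18)) = 36.0555
d((10, -18), (-14, -16)) = 24.0832
d((-14, -15), (7, -2)) = 24.6982
d((-14, -15), (12, 18)) = 42.0119
d((-14, -15), (-14, -16)) = 1.0 <-- minimum
d((7, -2), (12, 18)) = 20.6155
d((7, -2), (-14, -16)) = 25.2389
d((12, 18), (-14, -16)) = 42.8019

Closest pair: (-14, -15) and (-14, -16) with distance 1.0

The closest pair is (-14, -15) and (-14, -16) with Euclidean distance 1.0. For 7 points, brute-force pairwise comparison is shown above. For large n, the divide-and-conquer algorithm (sort by x, recurse on halves, check the dividing strip) achieves O(n log n).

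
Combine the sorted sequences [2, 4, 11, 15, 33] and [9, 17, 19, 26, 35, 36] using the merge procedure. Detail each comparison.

Merging process:

Compare 2 vs 9: take 2 from left. Merged: [2]
Compare 4 vs 9: take 4 from left. Merged: [2, 4]
Compare 11 vs 9: take 9 from right. Merged: [2, 4, 9]
Compare 11 vs 17: take 11 from left. Merged: [2, 4, 9, 11]
Compare 15 vs 17: take 15 from left. Merged: [2, 4, 9, 11, 15]
Compare 33 vs 17: take 17 from right. Merged: [2, 4, 9, 11, 15, 17]
Compare 33 vs 19: take 19 from right. Merged: [2, 4, 9, 11, 15, 17, 19]
Compare 33 vs 26: take 26 from right. Merged: [2, 4, 9, 11, 15, 17, 19, 26]
Compare 33 vs 35: take 33 from left. Merged: [2, 4, 9, 11, 15, 17, 19, 26, 33]
Append remaining from right: [35, 36]. Merged: [2, 4, 9, 11, 15, 17, 19, 26, 33, 35, 36]

Final merged array: [2, 4, 9, 11, 15, 17, 19, 26, 33, 35, 36]
Total comparisons: 9

The merged array is [2, 4, 9, 11, 15, 17, 19, 26, 33, 35, 36], requiring 9 comparisons. The merge step runs in O(n) time where n is the total number of elements.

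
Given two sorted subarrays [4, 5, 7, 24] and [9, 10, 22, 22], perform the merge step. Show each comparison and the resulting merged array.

Merging process:

Compare 4 vs 9: take 4 from left. Merged: [4]
Compare 5 vs 9: take 5 from left. Merged: [4, 5]
Compare 7 vs 9: take 7 from left. Merged: [4, 5, 7]
Compare 24 vs 9: take 9 from right. Merged: [4, 5, 7, 9]
Compare 24 vs 10: take 10 from right. Merged: [4, 5, 7, 9, 10]
Compare 24 vs 22: take 22 from right. Merged: [4, 5, 7, 9, 10, 22]
Compare 24 vs 22: take 22 from right. Merged: [4, 5, 7, 9, 10, 22, 22]
Append remaining from left: [24]. Merged: [4, 5, 7, 9, 10, 22, 22, 24]

Final merged array: [4, 5, 7, 9, 10, 22, 22, 24]
Total comparisons: 7

The merged array is [4, 5, 7, 9, 10, 22, 22, 24], requiring 7 comparisons. The merge step runs in O(n) time where n is the total number of elements.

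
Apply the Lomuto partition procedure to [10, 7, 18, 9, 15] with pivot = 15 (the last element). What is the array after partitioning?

Lomuto partition with pivot = 15:

Initial array: [10, 7, 18, 9, 15]

arr[0]=10 <= 15: swap with position 0, array becomes [10, 7, 18, 9, 15]
arr[1]=7 <= 15: swap with position 1, array becomes [10, 7, 18, 9, 15]
arr[2]=18 > 15: no swap
arr[3]=9 <= 15: swap with position 2, array becomes [10, 7, 9, 18, 15]

Place pivot at position 3: [10, 7, 9, 15, 18]
Pivot position: 3

After partitioning with pivot 15, the array becomes [10, 7, 9, 15, 18]. The pivot is placed at index 3. All elements to the left of the pivot are <= 15, and all elements to the right are > 15.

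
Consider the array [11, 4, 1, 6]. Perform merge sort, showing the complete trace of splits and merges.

Merge sort trace:

Split: [11, 4, 1, 6] -> [11, 4] and [1, 6]
  Split: [11, 4] -> [11] and [4]
  Merge: [11] + [4] -> [4, 11]
  Split: [1, 6] -> [1] and [6]
  Merge: [1] + [6] -> [1, 6]
Merge: [4, 11] + [1, 6] -> [1, 4, 6, 11]

Final sorted array: [1, 4, 6, 11]

The merge sort proceeds by recursively splitting the array and merging sorted halves.
After all merges, the sorted array is [1, 4, 6, 11].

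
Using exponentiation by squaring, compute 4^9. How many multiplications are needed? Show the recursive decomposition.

Computing 4^9 by squaring (build up from 4^1; each line after the first costs one multiplication):

4^1 = 4
4^2 = (4^1)^2 = 4^2 = 16
4^4 = (4^2)^2 = 16^2 = 256
4^8 = (4^4)^2 = 256^2 = 65536
4^9 = 4 * 4^8 = 4 * 65536 = 262144

Result: 262144
Multiplications needed: 4 (4 lines after 4^1)

4^9 = 262144. Using exponentiation by squaring, this requires 4 multiplications. The key idea: if the exponent is even, square the half-power; if odd, multiply by the base once.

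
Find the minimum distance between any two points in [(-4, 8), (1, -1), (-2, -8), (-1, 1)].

Computing all pairwise distances among 4 points:

d((-4, 8), (1, -1)) = 10.2956
d((-4, 8), (-2, -8)) = 16.1245
d((-4, 8), (-1, 1)) = 7.6158
d((1, -1), (-2, -8)) = 7.6158
d((1, -1), (-1, 1)) = 2.8284 <-- minimum
d((-2, -8), (-1, 1)) = 9.0554

Closest pair: (1, -1) and (-1, 1) with distance 2.8284

The closest pair is (1, -1) and (-1, 1) with Euclidean distance 2.8284. For 4 points, brute-force pairwise comparison is shown above. For large n, the divide-and-conquer algorithm (sort by x, recurse on halves, check the dividing strip) achieves O(n log n).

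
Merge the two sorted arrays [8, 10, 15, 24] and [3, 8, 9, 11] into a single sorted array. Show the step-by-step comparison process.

Merging process:

Compare 8 vs 3: take 3 from right. Merged: [3]
Compare 8 vs 8: take 8 from left. Merged: [3, 8]
Compare 10 vs 8: take 8 from right. Merged: [3, 8, 8]
Compare 10 vs 9: take 9 from right. Merged: [3, 8, 8, 9]
Compare 10 vs 11: take 10 from left. Merged: [3, 8, 8, 9, 10]
Compare 15 vs 11: take 11 from right. Merged: [3, 8, 8, 9, 10, 11]
Append remaining from left: [15, 24]. Merged: [3, 8, 8, 9, 10, 11, 15, 24]

Final merged array: [3, 8, 8, 9, 10, 11, 15, 24]
Total comparisons: 6

The merged array is [3, 8, 8, 9, 10, 11, 15, 24], requiring 6 comparisons. The merge step runs in O(n) time where n is the total number of elements.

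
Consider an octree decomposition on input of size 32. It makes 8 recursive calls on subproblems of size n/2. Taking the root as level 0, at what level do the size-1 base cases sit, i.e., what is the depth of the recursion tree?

For divide and conquer with division factor 2:

Problem sizes at each level:
Level 0: 32
Level 1: 16
Level 2: 8
Level 3: 4
Level 4: 2
Level 5: 1

The root is level 0 and the size-1 base case is level 5 (the tree spans levels 0 through 5, i.e. 6 levels counting the root), so the depth is the number of divisions: log_2(32) = 5

The recursion tree depth is log_2(32) = 5. At each level, the problem size is divided by 2, so it takes 5 divisions to reduce to a base case of size 1. The algorithm makes 8 recursive calls at each level.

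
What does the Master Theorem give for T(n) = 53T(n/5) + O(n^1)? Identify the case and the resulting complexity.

Master Theorem for T(n) = 53T(n/5) + O(n^1):

a = 53, b = 5, c = 1
log_b(a) = log_5(53) = 2.4669

Case 1: c = 1 < log_5(53) = 2.4669
T(n) = O(n^(log_5 53))

For T(n) = 53T(n/5) + O(n^1): log_5(53) = 2.4669. This is Case 1 of the Master Theorem (c < log_b(a), work dominated by leaves), giving O(n^(log_5 53)).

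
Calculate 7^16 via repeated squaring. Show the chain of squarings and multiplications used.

Computing 7^16 by squaring (build up from 7^1; each line after the first costs one multiplication):

7^1 = 7
7^2 = (7^1)^2 = 7^2 = 49
7^4 = (7^2)^2 = 49^2 = 2401
7^8 = (7^4)^2 = 2401^2 = 5764801
7^16 = (7^8)^2 = 5764801^2 = 33232930569601

Result: 33232930569601
Multiplications needed: 4 (4 lines after 7^1)

7^16 = 33232930569601. Using exponentiation by squaring, this requires 4 multiplications. The key idea: if the exponent is even, square the half-power; if odd, multiply by the base once.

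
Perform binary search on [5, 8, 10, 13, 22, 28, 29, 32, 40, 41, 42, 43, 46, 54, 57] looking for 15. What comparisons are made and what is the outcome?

Binary search for 15 in [5, 8, 10, 13, 22, 28, 29, 32, 40, 41, 42, 43, 46, 54, 57]:

lo=0, hi=14, mid=7, arr[mid]=32 -> 32 > 15, search left half
lo=0, hi=6, mid=3, arr[mid]=13 -> 13 < 15, search right half
lo=4, hi=6, mid=5, arr[mid]=28 -> 28 > 15, search left half
lo=4, hi=4, mid=4, arr[mid]=22 -> 22 > 15, search left half
lo=4 > hi=3, target 15 not found

Binary search determines that 15 is not in the array after 4 comparisons. The search space was exhausted without finding the target.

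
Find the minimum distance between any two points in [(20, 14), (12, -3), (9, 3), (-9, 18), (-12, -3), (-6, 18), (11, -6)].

Computing all pairwise distances among 7 points:

d((20, 14), (12, -3)) = 18.7883
d((20, 14), (9, 3)) = 15.5563
d((20, 14), (-9, 18)) = 29.2746
d((20, 14), (-12, -3)) = 36.2353
d((20, 14), (-6, 18)) = 26.3059
d((20, 14), (11, -6)) = 21.9317
d((12, -3), (9, 3)) = 6.7082
d((12, -3), (-9, 18)) = 29.6985
d((12, -3), (-12, -3)) = 24.0
d((12, -3), (-6, 18)) = 27.6586
d((12, -3), (11, -6)) = 3.1623
d((9, 3), (-9, 18)) = 23.4307
d((9, 3), (-12, -3)) = 21.8403
d((9, 3), (-6, 18)) = 21.2132
d((9, 3), (11, -6)) = 9.2195
d((-9, 18), (-12, -3)) = 21.2132
d((-9, 18), (-6, 18)) = 3.0 <-- minimum
d((-9, 18), (11, -6)) = 31.241
d((-12, -3), (-6, 18)) = 21.8403
d((-12, -3), (11, -6)) = 23.1948
d((-6, 18), (11, -6)) = 29.4109

Closest pair: (-9, 18) and (-6, 18) with distance 3.0

The closest pair is (-9, 18) and (-6, 18) with Euclidean distance 3.0. For 7 points, brute-force pairwise comparison is shown above. For large n, the divide-and-conquer algorithm (sort by x, recurse on halves, check the dividing strip) achieves O(n log n).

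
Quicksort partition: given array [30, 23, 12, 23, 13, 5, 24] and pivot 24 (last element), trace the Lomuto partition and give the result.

Lomuto partition with pivot = 24:

Initial array: [30, 23, 12, 23, 13, 5, 24]

arr[0]=30 > 24: no swap
arr[1]=23 <= 24: swap with position 0, array becomes [23, 30, 12, 23, 13, 5, 24]
arr[2]=12 <= 24: swap with position 1, array becomes [23, 12, 30, 23, 13, 5, 24]
arr[3]=23 <= 24: swap with position 2, array becomes [23, 12, 23, 30, 13, 5, 24]
arr[4]=13 <= 24: swap with position 3, array becomes [23, 12, 23, 13, 30, 5, 24]
arr[5]=5 <= 24: swap with position 4, array becomes [23, 12, 23, 13, 5, 30, 24]

Place pivot at position 5: [23, 12, 23, 13, 5, 24, 30]
Pivot position: 5

After partitioning with pivot 24, the array becomes [23, 12, 23, 13, 5, 24, 30]. The pivot is placed at index 5. All elements to the left of the pivot are <= 24, and all elements to the right are > 24.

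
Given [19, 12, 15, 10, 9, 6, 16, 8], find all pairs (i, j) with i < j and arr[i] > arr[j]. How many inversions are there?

Finding inversions in [19, 12, 15, 10, 9, 6, 16, 8]:

(0, 1): arr[0]=19 > arr[1]=12
(0, 2): arr[0]=19 > arr[2]=15
(0, 3): arr[0]=19 > arr[3]=10
(0, 4): arr[0]=19 > arr[4]=9
(0, 5): arr[0]=19 > arr[5]=6
(0, 6): arr[0]=19 > arr[6]=16
(0, 7): arr[0]=19 > arr[7]=8
(1, 3): arr[1]=12 > arr[3]=10
(1, 4): arr[1]=12 > arr[4]=9
(1, 5): arr[1]=12 > arr[5]=6
(1, 7): arr[1]=12 > arr[7]=8
(2, 3): arr[2]=15 > arr[3]=10
(2, 4): arr[2]=15 > arr[4]=9
(2, 5): arr[2]=15 > arr[5]=6
(2, 7): arr[2]=15 > arr[7]=8
(3, 4): arr[3]=10 > arr[4]=9
(3, 5): arr[3]=10 > arr[5]=6
(3, 7): arr[3]=10 > arr[7]=8
(4, 5): arr[4]=9 > arr[5]=6
(4, 7): arr[4]=9 > arr[7]=8
(6, 7): arr[6]=16 > arr[7]=8

Total inversions: 21

The array has 21 inversion(s): (0,1), (0,2), (0,3), (0,4), (0,5), (0,6), (0,7), (1,3), (1,4), (1,5), (1,7), (2,3), (2,4), (2,5), (2,7), (3,4), (3,5), (3,7), (4,5), (4,7), (6,7). Each pair (i,j) satisfies i < j and arr[i] > arr[j].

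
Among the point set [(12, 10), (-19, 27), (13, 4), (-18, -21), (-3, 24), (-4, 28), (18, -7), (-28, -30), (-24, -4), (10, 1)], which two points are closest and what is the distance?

Computing all pairwise distances among 10 points:

d((12, 10), (-19, 27)) = 35.3553
d((12, 10), (13, 4)) = 6.0828
d((12, 10), (-18, -21)) = 43.1393
d((12, 10), (-3, 24)) = 20.5183
d((12, 10), (-4, 28)) = 24.0832
d((12, 10), (18, -7)) = 18.0278
d((12, 10), (-28, -30)) = 56.5685
d((12, 10), (-24, -4)) = 38.6264
d((12, 10), (10, 1)) = 9.2195
d((-19, 27), (13, 4)) = 39.4081
d((-19, 27), (-18, -21)) = 48.0104
d((-19, 27), (-3, 24)) = 16.2788
d((-19, 27), (-4, 28)) = 15.0333
d((-19, 27), (18, -7)) = 50.2494
d((-19, 27), (-28, -30)) = 57.7062
d((-19, 27), (-24, -4)) = 31.4006
d((-19, 27), (10, 1)) = 38.9487
d((13, 4), (-18, -21)) = 39.8246
d((13, 4), (-3, 24)) = 25.6125
d((13, 4), (-4, 28)) = 29.4109
d((13, 4), (18, -7)) = 12.083
d((13, 4), (-28, -30)) = 53.2635
d((13, 4), (-24, -4)) = 37.855
d((13, 4), (10, 1)) = 4.2426
d((-18, -21), (-3, 24)) = 47.4342
d((-18, -21), (-4, 28)) = 50.9608
d((-18, -21), (18, -7)) = 38.6264
d((-18, -21), (-28, -30)) = 13.4536
d((-18, -21), (-24, -4)) = 18.0278
d((-18, -21), (10, 1)) = 35.609
d((-3, 24), (-4, 28)) = 4.1231 <-- minimum
d((-3, 24), (18, -7)) = 37.4433
d((-3, 24), (-28, -30)) = 59.5063
d((-3, 24), (-24, -4)) = 35.0
d((-3, 24), (10, 1)) = 26.4197
d((-4, 28), (18, -7)) = 41.3401
d((-4, 28), (-28, -30)) = 62.7694
d((-4, 28), (-24, -4)) = 37.7359
d((-4, 28), (10, 1)) = 30.4138
d((18, -7), (-28, -30)) = 51.4296
d((18, -7), (-24, -4)) = 42.107
d((18, -7), (10, 1)) = 11.3137
d((-28, -30), (-24, -4)) = 26.3059
d((-28, -30), (10, 1)) = 49.0408
d((-24, -4), (10, 1)) = 34.3657

Closest pair: (-3, 24) and (-4, 28) with distance 4.1231

The closest pair is (-3, 24) and (-4, 28) with Euclidean distance 4.1231. For 10 points, brute-force pairwise comparison is shown above. For large n, the divide-and-conquer algorithm (sort by x, recurse on halves, check the dividing strip) achieves O(n log n).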